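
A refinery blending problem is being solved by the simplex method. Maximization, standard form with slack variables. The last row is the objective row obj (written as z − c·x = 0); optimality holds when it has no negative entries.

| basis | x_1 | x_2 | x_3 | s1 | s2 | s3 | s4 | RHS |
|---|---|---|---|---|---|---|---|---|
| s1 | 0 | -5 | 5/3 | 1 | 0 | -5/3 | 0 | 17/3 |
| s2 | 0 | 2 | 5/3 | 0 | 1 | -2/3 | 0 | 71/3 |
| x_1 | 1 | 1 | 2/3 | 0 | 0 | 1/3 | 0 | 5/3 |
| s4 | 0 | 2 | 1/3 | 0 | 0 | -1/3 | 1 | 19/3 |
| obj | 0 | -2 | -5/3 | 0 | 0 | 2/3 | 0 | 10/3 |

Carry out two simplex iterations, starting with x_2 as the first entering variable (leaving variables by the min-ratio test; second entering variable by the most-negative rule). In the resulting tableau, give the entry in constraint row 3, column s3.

Ratio test on column x_2 — row 1: entry -5 ≤ 0; row 2: (71/3)/2 = 71/6; row 3: (5/3)/1 = 5/3; row 4: (19/3)/2 = 19/6. Minimum is 5/3 at row 3 (x_1 leaves); pivot element 1.
Divide row 3 by 1; eliminate column x_2 from the other rows.
Second iteration: most negative obj-row entry is -1/3 in column x_3, so x_3 enters.
Ratio test on column x_3 — row 1: 14/5 = 14/5; row 2: (61/3)/(1/3) = 61; row 3: (5/3)/(2/3) = 5/2; row 4: entry -1 ≤ 0. Minimum is 5/2 at row 3 (x_2 leaves); pivot element 2/3.
Divide row 3 by 2/3; eliminate column x_3 from the other rows.
After both pivots, the entry at constraint row 3, column s3 is 1/2.

1/2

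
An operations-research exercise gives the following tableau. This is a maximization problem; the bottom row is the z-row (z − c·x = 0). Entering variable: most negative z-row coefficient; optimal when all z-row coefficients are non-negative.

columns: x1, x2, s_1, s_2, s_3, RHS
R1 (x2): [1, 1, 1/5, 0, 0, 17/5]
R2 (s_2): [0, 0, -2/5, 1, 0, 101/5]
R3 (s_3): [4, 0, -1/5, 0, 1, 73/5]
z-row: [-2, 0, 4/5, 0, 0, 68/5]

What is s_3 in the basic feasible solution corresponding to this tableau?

s_3 is basic (row 3); its value is the RHS of that row, 73/5.

73/5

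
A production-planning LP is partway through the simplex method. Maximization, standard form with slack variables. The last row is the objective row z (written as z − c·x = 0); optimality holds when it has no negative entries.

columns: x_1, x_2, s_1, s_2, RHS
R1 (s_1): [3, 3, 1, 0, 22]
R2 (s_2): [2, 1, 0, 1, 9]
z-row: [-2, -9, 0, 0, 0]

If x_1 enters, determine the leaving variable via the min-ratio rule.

Column x_1 entries and ratios — s_1: 22/3 = 22/3; s_2: 9/2 = 9/2.
Smallest ratio is 9/2 in the row of s_2, so s_2 leaves.

s_2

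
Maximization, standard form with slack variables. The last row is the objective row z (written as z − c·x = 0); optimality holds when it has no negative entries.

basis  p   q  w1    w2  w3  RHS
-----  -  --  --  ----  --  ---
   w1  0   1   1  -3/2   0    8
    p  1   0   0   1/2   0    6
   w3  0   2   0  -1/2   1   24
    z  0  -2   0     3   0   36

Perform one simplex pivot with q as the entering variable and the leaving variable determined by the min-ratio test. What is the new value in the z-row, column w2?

Ratio test on column q — row 1: 8/1 = 8; row 2: entry 0 ≤ 0; row 3: 24/2 = 12. Minimum is 8 at row 1 (w1 leaves); pivot element 1.
Divide row 1 by 1; eliminate column q from the other rows.
z-row update in column w2: 3 − (-2)·(-3/2) = 0.

0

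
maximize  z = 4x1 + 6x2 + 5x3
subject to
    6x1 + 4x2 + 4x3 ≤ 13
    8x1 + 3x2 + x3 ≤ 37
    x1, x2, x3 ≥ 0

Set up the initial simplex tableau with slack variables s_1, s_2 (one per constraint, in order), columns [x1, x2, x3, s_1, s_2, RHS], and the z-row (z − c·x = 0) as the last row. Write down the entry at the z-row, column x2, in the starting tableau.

-6

The z-row carries the negated objective coefficients: the x2 entry is -6.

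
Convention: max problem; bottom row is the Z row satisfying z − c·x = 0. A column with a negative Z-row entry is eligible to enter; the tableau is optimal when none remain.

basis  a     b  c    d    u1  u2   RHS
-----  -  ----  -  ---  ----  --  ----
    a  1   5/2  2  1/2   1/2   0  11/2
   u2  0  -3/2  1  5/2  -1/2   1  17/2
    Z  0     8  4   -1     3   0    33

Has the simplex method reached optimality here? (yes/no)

no

The Z-row has a negative entry -1 in column d, so it is not optimal.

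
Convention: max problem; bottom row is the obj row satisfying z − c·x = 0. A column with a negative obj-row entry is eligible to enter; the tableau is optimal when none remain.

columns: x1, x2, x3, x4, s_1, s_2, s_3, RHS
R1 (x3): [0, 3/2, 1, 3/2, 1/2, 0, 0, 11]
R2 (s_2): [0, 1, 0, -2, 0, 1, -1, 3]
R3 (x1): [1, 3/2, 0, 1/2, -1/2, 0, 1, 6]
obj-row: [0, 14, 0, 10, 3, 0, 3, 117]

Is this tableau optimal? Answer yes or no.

yes

Every obj-row coefficient is ≥ 0, so the tableau is optimal.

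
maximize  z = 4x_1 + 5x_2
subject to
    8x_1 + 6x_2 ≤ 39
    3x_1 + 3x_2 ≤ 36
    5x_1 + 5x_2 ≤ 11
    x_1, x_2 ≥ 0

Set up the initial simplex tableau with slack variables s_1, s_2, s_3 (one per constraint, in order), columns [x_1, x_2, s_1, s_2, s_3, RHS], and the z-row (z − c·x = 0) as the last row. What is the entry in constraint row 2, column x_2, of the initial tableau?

Constraint 2 has coefficient 3 on x_2.

3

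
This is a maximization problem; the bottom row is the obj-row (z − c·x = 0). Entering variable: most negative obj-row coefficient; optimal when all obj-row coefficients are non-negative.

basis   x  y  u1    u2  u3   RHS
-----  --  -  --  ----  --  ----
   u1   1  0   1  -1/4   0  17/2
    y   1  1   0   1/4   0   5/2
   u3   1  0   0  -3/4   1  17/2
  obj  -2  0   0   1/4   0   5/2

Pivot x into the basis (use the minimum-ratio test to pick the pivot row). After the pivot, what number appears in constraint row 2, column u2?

1/4

Ratio test on column x — row 1: (17/2)/1 = 17/2; row 2: (5/2)/1 = 5/2; row 3: (17/2)/1 = 17/2. Minimum is 5/2 at row 2 (y leaves); pivot element 1.
Divide row 2 by 1; eliminate column x from the other rows.
In the new row 2, the u2 entry is the old entry divided by the pivot: (1/4)/1 = 1/4.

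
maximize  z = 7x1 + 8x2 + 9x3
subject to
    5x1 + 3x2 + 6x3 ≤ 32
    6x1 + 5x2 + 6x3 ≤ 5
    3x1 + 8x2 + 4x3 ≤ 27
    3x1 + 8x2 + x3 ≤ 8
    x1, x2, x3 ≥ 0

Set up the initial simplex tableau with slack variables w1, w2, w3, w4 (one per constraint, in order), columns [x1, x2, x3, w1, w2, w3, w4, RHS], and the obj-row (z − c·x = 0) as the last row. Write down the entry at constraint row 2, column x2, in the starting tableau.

Constraint 2 has coefficient 5 on x2.

5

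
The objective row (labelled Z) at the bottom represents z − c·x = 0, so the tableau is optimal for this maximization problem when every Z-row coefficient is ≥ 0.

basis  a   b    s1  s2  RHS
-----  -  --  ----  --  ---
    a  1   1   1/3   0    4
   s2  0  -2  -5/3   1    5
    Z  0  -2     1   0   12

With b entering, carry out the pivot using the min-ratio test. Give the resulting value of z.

20

Ratio test on column b — row 1: 4/1 = 4; row 2: entry -2 ≤ 0. Minimum is 4 at row 1 (a leaves); pivot element 1.
Pivot on row 1; the Z-row RHS becomes 12 − (-2)·4 = 20.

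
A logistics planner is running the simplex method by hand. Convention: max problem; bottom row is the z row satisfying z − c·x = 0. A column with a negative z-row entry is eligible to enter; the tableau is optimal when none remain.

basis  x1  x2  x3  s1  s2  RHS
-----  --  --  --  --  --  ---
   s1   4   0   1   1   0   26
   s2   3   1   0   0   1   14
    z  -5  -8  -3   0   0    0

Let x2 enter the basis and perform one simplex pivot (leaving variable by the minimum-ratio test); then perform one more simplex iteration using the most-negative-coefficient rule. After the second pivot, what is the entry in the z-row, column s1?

Ratio test on column x2 — row 1: entry 0 ≤ 0; row 2: 14/1 = 14. Minimum is 14 at row 2 (s2 leaves); pivot element 1.
Divide row 2 by 1; eliminate column x2 from the other rows.
Second iteration: most negative z-row entry is -3 in column x3, so x3 enters.
Ratio test on column x3 — row 1: 26/1 = 26; row 2: entry 0 ≤ 0. Minimum is 26 at row 1 (s1 leaves); pivot element 1.
Divide row 1 by 1; eliminate column x3 from the other rows.
After both pivots, the entry at the z-row, column s1 is 3.

3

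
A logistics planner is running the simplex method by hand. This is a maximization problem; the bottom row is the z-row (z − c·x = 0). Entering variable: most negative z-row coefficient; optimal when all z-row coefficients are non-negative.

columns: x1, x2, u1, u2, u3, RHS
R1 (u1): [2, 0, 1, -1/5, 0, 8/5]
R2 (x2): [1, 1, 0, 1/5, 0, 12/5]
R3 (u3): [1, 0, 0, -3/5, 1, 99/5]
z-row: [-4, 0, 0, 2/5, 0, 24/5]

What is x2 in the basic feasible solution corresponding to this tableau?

x2 is basic (row 2); its value is the RHS of that row, 12/5.

12/5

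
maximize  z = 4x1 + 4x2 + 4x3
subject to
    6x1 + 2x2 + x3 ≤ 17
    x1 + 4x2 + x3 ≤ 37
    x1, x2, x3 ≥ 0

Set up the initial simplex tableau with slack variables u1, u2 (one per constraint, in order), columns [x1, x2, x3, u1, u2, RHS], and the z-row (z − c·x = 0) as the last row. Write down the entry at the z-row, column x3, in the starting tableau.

-4

The z-row carries the negated objective coefficients: the x3 entry is -4.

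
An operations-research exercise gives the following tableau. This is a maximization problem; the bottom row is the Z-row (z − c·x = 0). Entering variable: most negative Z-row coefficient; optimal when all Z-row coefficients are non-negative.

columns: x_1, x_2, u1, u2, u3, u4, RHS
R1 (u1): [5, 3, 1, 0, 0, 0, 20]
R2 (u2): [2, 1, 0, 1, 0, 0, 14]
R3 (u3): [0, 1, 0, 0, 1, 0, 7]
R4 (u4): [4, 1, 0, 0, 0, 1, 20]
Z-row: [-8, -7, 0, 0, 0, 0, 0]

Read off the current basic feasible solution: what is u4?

20

u4 is basic (row 4); its value is the RHS of that row, 20.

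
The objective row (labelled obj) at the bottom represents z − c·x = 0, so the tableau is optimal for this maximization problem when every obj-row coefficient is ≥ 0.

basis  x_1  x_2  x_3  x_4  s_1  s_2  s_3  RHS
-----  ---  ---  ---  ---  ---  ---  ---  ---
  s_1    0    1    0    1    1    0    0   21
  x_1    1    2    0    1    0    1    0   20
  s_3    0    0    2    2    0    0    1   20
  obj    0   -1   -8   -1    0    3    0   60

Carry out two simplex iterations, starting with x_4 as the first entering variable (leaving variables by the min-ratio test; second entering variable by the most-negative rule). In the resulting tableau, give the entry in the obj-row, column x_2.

-1

Ratio test on column x_4 — row 1: 21/1 = 21; row 2: 20/1 = 20; row 3: 20/2 = 10. Minimum is 10 at row 3 (s_3 leaves); pivot element 2.
Divide row 3 by 2; eliminate column x_4 from the other rows.
Second iteration: most negative obj-row entry is -7 in column x_3, so x_3 enters.
Ratio test on column x_3 — row 1: entry -1 ≤ 0; row 2: entry -1 ≤ 0; row 3: 10/1 = 10. Minimum is 10 at row 3 (x_4 leaves); pivot element 1.
Divide row 3 by 1; eliminate column x_3 from the other rows.
After both pivots, the entry at the obj-row, column x_2 is -1.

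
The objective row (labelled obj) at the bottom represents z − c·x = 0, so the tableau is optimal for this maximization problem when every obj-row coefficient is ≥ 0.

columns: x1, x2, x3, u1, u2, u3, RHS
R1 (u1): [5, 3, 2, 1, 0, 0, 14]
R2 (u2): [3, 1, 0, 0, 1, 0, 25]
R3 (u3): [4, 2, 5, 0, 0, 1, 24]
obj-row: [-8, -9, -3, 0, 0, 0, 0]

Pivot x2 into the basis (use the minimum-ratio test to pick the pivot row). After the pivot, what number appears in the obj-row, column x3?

3

Ratio test on column x2 — row 1: 14/3 = 14/3; row 2: 25/1 = 25; row 3: 24/2 = 12. Minimum is 14/3 at row 1 (u1 leaves); pivot element 3.
Divide row 1 by 3; eliminate column x2 from the other rows.
obj-row update in column x3: -3 − (-9)·(2/3) = 3.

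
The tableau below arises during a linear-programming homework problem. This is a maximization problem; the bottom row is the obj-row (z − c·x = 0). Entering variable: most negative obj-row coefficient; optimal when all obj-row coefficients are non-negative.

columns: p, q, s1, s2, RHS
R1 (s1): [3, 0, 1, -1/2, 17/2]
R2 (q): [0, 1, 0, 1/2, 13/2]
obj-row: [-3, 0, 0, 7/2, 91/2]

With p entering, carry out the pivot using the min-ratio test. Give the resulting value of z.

54

Ratio test on column p — row 1: (17/2)/3 = 17/6; row 2: entry 0 ≤ 0. Minimum is 17/6 at row 1 (s1 leaves); pivot element 3.
Pivot on row 1; the obj-row RHS becomes 91/2 − (-3)·(17/6) = 54.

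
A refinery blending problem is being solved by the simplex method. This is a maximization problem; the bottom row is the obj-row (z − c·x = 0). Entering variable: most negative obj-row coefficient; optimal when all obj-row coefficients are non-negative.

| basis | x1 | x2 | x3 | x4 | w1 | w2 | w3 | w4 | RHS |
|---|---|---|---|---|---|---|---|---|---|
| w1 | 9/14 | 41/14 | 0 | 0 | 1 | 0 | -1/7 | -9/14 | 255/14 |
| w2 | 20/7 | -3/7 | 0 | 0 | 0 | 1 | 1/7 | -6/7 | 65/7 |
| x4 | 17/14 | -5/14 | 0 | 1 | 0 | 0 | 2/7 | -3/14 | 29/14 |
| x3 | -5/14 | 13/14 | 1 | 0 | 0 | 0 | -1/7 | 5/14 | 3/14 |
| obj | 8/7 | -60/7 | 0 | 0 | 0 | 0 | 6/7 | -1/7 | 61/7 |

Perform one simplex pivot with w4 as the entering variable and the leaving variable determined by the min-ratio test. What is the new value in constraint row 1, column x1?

Ratio test on column w4 — row 1: entry -9/14 ≤ 0; row 2: entry -6/7 ≤ 0; row 3: entry -3/14 ≤ 0; row 4: (3/14)/(5/14) = 3/5. Minimum is 3/5 at row 4 (x3 leaves); pivot element 5/14.
Divide row 4 by 5/14; eliminate column w4 from the other rows.
Row 1 update in column x1: 9/14 − (-9/14)·(-1) = 0.

0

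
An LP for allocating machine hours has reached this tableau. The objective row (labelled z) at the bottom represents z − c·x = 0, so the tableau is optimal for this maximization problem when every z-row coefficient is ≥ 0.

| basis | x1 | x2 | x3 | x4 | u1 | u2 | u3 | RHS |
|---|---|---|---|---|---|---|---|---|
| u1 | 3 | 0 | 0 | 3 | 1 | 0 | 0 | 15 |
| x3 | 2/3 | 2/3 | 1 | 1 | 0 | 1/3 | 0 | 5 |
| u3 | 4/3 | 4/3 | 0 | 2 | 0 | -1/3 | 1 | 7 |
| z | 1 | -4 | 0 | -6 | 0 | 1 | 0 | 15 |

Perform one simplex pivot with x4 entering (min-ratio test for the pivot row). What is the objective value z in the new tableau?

36

Ratio test on column x4 — row 1: 15/3 = 5; row 2: 5/1 = 5; row 3: 7/2 = 7/2. Minimum is 7/2 at row 3 (u3 leaves); pivot element 2.
Pivot on row 3; the z-row RHS becomes 15 − (-6)·(7/2) = 36.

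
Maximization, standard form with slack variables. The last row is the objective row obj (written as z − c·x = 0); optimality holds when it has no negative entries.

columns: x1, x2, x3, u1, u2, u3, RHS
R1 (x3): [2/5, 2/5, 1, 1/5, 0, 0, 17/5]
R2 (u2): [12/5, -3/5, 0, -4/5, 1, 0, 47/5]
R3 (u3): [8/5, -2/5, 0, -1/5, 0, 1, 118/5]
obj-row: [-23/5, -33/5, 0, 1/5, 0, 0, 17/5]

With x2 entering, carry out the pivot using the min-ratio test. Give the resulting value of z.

Ratio test on column x2 — row 1: (17/5)/(2/5) = 17/2; row 2: entry -3/5 ≤ 0; row 3: entry -2/5 ≤ 0. Minimum is 17/2 at row 1 (x3 leaves); pivot element 2/5.
Pivot on row 1; the obj-row RHS becomes 17/5 − (-33/5)·(17/2) = 119/2.

119/2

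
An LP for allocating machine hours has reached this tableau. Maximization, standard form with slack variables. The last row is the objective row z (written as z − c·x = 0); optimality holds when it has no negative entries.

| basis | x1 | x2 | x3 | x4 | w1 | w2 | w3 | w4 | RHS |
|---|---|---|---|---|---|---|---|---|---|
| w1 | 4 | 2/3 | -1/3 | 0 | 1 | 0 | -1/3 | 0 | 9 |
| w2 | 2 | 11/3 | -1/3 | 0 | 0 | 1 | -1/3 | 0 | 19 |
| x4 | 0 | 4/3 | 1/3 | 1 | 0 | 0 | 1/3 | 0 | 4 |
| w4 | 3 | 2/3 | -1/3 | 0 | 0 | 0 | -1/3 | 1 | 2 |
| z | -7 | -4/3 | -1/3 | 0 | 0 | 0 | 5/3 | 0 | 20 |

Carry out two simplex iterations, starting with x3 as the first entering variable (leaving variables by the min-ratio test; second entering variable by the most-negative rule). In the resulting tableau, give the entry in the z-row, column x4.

10/3

Ratio test on column x3 — row 1: entry -1/3 ≤ 0; row 2: entry -1/3 ≤ 0; row 3: 4/(1/3) = 12; row 4: entry -1/3 ≤ 0. Minimum is 12 at row 3 (x4 leaves); pivot element 1/3.
Divide row 3 by 1/3; eliminate column x3 from the other rows.
Second iteration: most negative z-row entry is -7 in column x1, so x1 enters.
Ratio test on column x1 — row 1: 13/4 = 13/4; row 2: 23/2 = 23/2; row 3: entry 0 ≤ 0; row 4: 6/3 = 2. Minimum is 2 at row 4 (w4 leaves); pivot element 3.
Divide row 4 by 3; eliminate column x1 from the other rows.
After both pivots, the entry at the z-row, column x4 is 10/3.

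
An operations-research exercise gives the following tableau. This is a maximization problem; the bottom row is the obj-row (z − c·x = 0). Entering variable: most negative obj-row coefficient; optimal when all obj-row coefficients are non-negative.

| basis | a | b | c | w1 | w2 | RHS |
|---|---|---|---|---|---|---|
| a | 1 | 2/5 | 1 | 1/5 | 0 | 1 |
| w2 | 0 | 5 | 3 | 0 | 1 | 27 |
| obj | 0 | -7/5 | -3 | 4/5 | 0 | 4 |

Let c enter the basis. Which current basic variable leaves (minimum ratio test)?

a

Column c entries and ratios — a: 1/1 = 1; w2: 27/3 = 9.
Smallest ratio is 1 in the row of a, so a leaves.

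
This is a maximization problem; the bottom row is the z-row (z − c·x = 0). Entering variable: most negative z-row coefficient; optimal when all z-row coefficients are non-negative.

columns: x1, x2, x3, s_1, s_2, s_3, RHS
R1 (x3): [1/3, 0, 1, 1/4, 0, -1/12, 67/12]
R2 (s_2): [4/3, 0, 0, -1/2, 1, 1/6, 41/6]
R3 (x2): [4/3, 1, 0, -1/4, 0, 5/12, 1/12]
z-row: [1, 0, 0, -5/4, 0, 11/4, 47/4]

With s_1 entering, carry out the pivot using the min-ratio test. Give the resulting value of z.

119/3

Ratio test on column s_1 — row 1: (67/12)/(1/4) = 67/3; row 2: entry -1/2 ≤ 0; row 3: entry -1/4 ≤ 0. Minimum is 67/3 at row 1 (x3 leaves); pivot element 1/4.
Pivot on row 1; the z-row RHS becomes 47/4 − (-5/4)·(67/3) = 119/3.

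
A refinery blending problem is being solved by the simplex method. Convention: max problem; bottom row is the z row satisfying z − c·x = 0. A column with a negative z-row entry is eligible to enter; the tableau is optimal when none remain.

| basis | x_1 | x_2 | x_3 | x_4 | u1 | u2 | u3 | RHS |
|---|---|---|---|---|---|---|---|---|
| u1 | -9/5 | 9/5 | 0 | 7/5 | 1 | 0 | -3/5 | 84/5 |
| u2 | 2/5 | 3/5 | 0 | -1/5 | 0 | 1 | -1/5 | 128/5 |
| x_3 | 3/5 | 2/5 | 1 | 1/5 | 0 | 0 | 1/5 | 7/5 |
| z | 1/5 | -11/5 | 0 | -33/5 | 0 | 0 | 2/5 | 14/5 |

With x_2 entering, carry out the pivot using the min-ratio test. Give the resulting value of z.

Ratio test on column x_2 — row 1: (84/5)/(9/5) = 28/3; row 2: (128/5)/(3/5) = 128/3; row 3: (7/5)/(2/5) = 7/2. Minimum is 7/2 at row 3 (x_3 leaves); pivot element 2/5.
Pivot on row 3; the z-row RHS becomes 14/5 − (-11/5)·(7/2) = 21/2.

21/2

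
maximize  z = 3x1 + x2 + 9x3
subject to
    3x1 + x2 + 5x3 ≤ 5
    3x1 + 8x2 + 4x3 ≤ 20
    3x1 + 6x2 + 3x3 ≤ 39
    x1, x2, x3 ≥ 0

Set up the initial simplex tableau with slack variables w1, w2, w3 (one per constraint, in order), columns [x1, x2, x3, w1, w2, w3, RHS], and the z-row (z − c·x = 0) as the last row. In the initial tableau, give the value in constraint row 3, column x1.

3

Constraint 3 has coefficient 3 on x1.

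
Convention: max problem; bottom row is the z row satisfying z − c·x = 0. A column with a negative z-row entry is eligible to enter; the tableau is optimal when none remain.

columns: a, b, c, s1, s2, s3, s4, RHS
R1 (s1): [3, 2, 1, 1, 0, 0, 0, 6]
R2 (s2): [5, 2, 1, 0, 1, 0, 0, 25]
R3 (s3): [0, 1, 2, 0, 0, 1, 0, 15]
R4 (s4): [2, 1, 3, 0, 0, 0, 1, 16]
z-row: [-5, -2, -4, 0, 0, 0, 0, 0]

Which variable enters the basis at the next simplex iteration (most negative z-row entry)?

a

Negative z-row entries: a: -5, b: -2, c: -4.
The most negative is -5 in column a, so a enters.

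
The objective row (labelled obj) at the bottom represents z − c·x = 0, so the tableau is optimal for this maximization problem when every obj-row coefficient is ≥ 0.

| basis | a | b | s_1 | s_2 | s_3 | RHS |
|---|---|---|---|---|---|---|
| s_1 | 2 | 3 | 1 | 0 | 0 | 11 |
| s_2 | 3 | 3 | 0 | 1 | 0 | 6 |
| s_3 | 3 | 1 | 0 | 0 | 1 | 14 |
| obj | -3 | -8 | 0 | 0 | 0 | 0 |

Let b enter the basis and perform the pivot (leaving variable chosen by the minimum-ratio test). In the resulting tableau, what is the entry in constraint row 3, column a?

Ratio test on column b — row 1: 11/3 = 11/3; row 2: 6/3 = 2; row 3: 14/1 = 14. Minimum is 2 at row 2 (s_2 leaves); pivot element 3.
Divide row 2 by 3; eliminate column b from the other rows.
Row 3 update in column a: 3 − 1·1 = 2.

2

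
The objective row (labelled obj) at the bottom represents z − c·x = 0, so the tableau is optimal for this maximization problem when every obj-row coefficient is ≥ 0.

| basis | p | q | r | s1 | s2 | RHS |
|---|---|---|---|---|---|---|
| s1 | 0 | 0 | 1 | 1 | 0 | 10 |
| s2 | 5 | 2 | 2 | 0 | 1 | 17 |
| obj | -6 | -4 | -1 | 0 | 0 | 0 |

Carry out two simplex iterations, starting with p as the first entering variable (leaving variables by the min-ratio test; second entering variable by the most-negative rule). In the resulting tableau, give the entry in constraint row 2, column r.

Ratio test on column p — row 1: entry 0 ≤ 0; row 2: 17/5 = 17/5. Minimum is 17/5 at row 2 (s2 leaves); pivot element 5.
Divide row 2 by 5; eliminate column p from the other rows.
Second iteration: most negative obj-row entry is -8/5 in column q, so q enters.
Ratio test on column q — row 1: entry 0 ≤ 0; row 2: (17/5)/(2/5) = 17/2. Minimum is 17/2 at row 2 (p leaves); pivot element 2/5.
Divide row 2 by 2/5; eliminate column q from the other rows.
After both pivots, the entry at constraint row 2, column r is 1.

1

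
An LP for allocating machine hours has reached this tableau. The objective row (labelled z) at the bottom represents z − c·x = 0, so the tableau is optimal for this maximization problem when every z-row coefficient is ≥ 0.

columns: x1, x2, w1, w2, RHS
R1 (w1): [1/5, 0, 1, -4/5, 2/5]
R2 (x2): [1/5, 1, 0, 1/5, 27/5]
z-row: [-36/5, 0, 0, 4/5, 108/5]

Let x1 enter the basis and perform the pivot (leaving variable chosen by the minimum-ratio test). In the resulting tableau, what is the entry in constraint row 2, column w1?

-1

Ratio test on column x1 — row 1: (2/5)/(1/5) = 2; row 2: (27/5)/(1/5) = 27. Minimum is 2 at row 1 (w1 leaves); pivot element 1/5.
Divide row 1 by 1/5; eliminate column x1 from the other rows.
Row 2 update in column w1: 0 − (1/5)·5 = -1.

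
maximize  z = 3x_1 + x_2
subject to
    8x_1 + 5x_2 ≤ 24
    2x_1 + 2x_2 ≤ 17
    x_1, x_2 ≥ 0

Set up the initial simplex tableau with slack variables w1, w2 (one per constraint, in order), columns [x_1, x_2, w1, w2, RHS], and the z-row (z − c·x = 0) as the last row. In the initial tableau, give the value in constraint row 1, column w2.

0

Slack w2 belongs to constraint 2; its column is the unit vector e_2, so the entry in row 1 is 0.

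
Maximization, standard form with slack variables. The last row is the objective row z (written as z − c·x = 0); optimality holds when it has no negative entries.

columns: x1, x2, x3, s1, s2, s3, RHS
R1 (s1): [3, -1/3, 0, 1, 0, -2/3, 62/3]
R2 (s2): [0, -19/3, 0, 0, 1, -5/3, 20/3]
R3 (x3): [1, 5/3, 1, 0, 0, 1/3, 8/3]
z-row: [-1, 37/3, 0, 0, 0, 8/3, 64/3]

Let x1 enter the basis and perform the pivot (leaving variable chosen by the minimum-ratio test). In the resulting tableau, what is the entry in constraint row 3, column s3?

1/3

Ratio test on column x1 — row 1: (62/3)/3 = 62/9; row 2: entry 0 ≤ 0; row 3: (8/3)/1 = 8/3. Minimum is 8/3 at row 3 (x3 leaves); pivot element 1.
Divide row 3 by 1; eliminate column x1 from the other rows.
In the new row 3, the s3 entry is the old entry divided by the pivot: (1/3)/1 = 1/3.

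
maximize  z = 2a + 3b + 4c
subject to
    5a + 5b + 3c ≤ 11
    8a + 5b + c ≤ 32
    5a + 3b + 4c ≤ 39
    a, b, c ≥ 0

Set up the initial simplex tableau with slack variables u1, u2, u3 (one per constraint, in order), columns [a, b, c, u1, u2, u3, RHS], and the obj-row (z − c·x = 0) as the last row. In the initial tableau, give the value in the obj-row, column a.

-2

The obj-row carries the negated objective coefficients: the a entry is -2.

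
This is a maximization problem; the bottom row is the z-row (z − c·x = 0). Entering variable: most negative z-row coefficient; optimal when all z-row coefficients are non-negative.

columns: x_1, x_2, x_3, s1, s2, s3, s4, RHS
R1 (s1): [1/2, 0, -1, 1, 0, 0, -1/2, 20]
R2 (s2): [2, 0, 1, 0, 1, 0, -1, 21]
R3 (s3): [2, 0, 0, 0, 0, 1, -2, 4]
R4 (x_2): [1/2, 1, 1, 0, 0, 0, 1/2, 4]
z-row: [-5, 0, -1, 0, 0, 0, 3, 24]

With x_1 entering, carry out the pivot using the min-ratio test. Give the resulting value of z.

34

Ratio test on column x_1 — row 1: 20/(1/2) = 40; row 2: 21/2 = 21/2; row 3: 4/2 = 2; row 4: 4/(1/2) = 8. Minimum is 2 at row 3 (s3 leaves); pivot element 2.
Pivot on row 3; the z-row RHS becomes 24 − (-5)·2 = 34.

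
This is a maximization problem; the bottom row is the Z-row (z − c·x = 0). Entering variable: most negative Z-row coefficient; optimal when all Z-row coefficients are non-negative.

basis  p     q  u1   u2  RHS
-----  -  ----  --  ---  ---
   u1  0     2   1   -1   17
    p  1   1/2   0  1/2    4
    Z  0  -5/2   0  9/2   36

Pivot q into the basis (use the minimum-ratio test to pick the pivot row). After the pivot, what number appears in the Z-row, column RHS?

Ratio test on column q — row 1: 17/2 = 17/2; row 2: 4/(1/2) = 8. Minimum is 8 at row 2 (p leaves); pivot element 1/2.
Divide row 2 by 1/2; eliminate column q from the other rows.
Z-row update in column RHS: 36 − (-5/2)·8 = 56.

56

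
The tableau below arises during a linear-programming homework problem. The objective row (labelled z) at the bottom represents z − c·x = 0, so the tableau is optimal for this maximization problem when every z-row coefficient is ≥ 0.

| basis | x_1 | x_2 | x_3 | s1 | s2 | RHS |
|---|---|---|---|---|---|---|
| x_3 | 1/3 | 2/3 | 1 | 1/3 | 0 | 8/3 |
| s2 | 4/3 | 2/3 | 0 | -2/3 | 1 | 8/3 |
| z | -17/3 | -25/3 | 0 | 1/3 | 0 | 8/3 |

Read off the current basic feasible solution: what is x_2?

x_2 is not in the basis, so in the current basic feasible solution x_2 = 0.

0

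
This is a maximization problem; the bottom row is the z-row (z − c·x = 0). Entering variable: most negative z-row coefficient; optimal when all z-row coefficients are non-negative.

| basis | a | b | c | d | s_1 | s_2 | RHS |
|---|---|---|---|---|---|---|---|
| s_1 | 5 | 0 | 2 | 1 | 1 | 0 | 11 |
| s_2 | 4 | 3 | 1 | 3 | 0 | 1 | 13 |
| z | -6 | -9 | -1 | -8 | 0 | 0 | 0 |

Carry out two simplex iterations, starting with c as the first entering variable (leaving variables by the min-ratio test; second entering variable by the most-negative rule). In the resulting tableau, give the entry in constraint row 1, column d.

1/2

Ratio test on column c — row 1: 11/2 = 11/2; row 2: 13/1 = 13. Minimum is 11/2 at row 1 (s_1 leaves); pivot element 2.
Divide row 1 by 2; eliminate column c from the other rows.
Second iteration: most negative z-row entry is -9 in column b, so b enters.
Ratio test on column b — row 1: entry 0 ≤ 0; row 2: (15/2)/3 = 5/2. Minimum is 5/2 at row 2 (s_2 leaves); pivot element 3.
Divide row 2 by 3; eliminate column b from the other rows.
After both pivots, the entry at constraint row 1, column d is 1/2.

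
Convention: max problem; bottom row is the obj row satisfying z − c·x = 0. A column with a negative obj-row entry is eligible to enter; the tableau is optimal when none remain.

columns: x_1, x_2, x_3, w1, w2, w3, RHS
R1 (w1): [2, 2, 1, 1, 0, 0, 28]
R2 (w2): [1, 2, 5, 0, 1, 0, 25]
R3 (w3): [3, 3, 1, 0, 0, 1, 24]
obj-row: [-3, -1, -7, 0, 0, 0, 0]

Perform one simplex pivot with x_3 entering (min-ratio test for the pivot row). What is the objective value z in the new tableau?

Ratio test on column x_3 — row 1: 28/1 = 28; row 2: 25/5 = 5; row 3: 24/1 = 24. Minimum is 5 at row 2 (w2 leaves); pivot element 5.
Pivot on row 2; the obj-row RHS becomes 0 − (-7)·5 = 35.

35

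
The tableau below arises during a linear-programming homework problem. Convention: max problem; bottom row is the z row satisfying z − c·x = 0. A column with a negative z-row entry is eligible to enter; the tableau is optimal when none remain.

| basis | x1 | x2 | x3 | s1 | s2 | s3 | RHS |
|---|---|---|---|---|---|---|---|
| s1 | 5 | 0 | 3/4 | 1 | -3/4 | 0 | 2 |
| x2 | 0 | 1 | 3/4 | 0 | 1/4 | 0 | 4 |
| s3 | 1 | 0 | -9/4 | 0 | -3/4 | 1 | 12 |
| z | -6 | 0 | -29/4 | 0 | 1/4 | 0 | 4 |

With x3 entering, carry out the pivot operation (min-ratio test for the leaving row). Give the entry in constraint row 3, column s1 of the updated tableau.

Ratio test on column x3 — row 1: 2/(3/4) = 8/3; row 2: 4/(3/4) = 16/3; row 3: entry -9/4 ≤ 0. Minimum is 8/3 at row 1 (s1 leaves); pivot element 3/4.
Divide row 1 by 3/4; eliminate column x3 from the other rows.
Row 3 update in column s1: 0 − (-9/4)·(4/3) = 3.

3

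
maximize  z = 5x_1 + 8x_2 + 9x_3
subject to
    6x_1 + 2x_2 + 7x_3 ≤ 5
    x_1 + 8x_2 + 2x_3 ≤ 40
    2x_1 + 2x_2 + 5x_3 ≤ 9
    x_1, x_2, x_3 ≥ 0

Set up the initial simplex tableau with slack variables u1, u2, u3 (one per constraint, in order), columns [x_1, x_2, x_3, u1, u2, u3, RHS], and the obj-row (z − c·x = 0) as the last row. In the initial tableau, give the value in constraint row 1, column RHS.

5

The RHS of constraint 1 is b_1 = 5.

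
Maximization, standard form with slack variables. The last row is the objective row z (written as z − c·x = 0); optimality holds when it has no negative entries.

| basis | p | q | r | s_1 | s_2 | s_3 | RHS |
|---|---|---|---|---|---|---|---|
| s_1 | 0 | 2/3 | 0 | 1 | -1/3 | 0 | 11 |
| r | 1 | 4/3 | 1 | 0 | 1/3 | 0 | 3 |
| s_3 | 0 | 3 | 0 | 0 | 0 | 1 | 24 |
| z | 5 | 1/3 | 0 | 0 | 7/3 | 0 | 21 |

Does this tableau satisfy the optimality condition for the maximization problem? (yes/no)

Every z-row coefficient is ≥ 0, so the tableau is optimal.

yes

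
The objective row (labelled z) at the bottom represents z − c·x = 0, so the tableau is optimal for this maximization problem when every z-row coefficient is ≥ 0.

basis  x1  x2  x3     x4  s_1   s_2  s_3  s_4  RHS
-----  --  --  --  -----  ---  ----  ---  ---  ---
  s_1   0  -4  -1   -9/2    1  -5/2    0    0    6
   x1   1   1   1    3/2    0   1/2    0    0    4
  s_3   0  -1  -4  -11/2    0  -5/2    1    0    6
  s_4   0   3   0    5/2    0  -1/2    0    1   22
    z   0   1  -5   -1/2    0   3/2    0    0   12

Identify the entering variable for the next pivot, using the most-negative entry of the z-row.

Negative z-row entries: x3: -5, x4: -1/2.
The most negative is -5 in column x3, so x3 enters.

x3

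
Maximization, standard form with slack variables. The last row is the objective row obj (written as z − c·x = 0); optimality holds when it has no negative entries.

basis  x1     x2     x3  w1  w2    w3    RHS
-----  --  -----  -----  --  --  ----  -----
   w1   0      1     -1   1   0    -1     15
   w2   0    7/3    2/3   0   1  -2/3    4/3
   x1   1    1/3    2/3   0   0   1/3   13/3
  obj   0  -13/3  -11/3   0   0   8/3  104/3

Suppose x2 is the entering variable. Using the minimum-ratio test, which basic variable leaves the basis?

Column x2 entries and ratios — w1: 15/1 = 15; w2: (4/3)/(7/3) = 4/7; x1: (13/3)/(1/3) = 13.
Smallest ratio is 4/7 in the row of w2, so w2 leaves.

w2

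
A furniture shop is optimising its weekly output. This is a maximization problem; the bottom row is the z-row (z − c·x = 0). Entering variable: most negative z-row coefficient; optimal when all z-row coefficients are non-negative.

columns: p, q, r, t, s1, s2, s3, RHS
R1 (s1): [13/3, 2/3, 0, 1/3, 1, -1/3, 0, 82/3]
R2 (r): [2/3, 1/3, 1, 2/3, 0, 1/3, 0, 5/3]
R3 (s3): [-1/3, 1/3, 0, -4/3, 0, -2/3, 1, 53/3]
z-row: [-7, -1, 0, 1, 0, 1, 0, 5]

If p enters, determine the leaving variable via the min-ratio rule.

r

Column p entries and ratios — s1: (82/3)/(13/3) = 82/13; r: (5/3)/(2/3) = 5/2; s3: -1/3 ≤ 0, skip.
Smallest ratio is 5/2 in the row of r, so r leaves.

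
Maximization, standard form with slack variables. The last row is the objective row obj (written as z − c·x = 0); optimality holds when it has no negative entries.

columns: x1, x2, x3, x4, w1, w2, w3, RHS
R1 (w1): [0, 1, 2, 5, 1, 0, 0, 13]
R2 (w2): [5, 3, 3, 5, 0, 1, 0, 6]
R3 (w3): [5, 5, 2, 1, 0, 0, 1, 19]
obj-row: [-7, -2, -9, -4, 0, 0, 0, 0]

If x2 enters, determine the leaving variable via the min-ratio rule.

Column x2 entries and ratios — w1: 13/1 = 13; w2: 6/3 = 2; w3: 19/5 = 19/5.
Smallest ratio is 2 in the row of w2, so w2 leaves.

w2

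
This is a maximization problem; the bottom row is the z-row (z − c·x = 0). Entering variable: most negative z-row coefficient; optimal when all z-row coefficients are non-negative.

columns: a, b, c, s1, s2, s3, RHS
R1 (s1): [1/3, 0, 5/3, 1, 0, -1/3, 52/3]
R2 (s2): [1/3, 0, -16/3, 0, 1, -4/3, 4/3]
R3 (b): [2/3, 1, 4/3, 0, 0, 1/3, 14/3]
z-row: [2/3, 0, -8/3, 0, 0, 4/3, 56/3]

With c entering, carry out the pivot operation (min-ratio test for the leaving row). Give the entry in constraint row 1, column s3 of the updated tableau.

-3/4

Ratio test on column c — row 1: (52/3)/(5/3) = 52/5; row 2: entry -16/3 ≤ 0; row 3: (14/3)/(4/3) = 7/2. Minimum is 7/2 at row 3 (b leaves); pivot element 4/3.
Divide row 3 by 4/3; eliminate column c from the other rows.
Row 1 update in column s3: -1/3 − (5/3)·(1/4) = -3/4.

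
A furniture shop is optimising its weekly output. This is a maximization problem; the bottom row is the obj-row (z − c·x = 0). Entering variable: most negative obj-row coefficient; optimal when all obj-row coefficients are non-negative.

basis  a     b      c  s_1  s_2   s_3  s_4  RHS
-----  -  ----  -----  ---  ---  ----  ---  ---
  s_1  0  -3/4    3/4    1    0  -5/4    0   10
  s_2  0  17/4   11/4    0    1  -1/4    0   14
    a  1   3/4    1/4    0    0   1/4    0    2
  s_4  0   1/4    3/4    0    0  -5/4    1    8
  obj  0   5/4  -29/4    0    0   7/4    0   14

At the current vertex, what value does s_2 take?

14

s_2 is basic (row 2); its value is the RHS of that row, 14.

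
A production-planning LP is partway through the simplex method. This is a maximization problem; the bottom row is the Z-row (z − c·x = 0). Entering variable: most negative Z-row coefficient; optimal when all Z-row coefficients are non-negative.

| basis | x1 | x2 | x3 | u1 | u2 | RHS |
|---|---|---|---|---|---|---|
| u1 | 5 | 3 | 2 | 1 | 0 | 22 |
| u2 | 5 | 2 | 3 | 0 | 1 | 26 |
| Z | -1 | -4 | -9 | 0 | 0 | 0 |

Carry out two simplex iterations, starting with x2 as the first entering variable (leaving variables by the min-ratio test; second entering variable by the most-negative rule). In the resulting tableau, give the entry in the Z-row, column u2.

19/5

Ratio test on column x2 — row 1: 22/3 = 22/3; row 2: 26/2 = 13. Minimum is 22/3 at row 1 (u1 leaves); pivot element 3.
Divide row 1 by 3; eliminate column x2 from the other rows.
Second iteration: most negative Z-row entry is -19/3 in column x3, so x3 enters.
Ratio test on column x3 — row 1: (22/3)/(2/3) = 11; row 2: (34/3)/(5/3) = 34/5. Minimum is 34/5 at row 2 (u2 leaves); pivot element 5/3.
Divide row 2 by 5/3; eliminate column x3 from the other rows.
After both pivots, the entry at the Z-row, column u2 is 19/5.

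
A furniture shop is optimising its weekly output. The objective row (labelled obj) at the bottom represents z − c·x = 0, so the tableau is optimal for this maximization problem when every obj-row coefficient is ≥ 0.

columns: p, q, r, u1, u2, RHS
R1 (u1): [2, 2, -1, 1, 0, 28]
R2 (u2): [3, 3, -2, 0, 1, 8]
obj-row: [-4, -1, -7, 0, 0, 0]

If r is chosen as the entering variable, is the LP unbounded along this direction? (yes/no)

yes

Every constraint-row entry in column r is ≤ 0, so increasing r is unbounded.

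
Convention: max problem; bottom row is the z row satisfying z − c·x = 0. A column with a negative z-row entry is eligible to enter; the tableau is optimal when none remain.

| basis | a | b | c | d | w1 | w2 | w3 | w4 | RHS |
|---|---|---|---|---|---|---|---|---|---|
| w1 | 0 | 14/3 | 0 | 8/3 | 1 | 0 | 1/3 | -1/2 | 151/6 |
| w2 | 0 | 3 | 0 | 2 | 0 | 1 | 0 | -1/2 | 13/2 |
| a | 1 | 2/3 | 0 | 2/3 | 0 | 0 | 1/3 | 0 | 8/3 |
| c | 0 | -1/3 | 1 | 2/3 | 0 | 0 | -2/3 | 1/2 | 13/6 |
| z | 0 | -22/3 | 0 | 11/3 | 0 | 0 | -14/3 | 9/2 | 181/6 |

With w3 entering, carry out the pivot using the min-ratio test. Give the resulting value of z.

135/2

Ratio test on column w3 — row 1: (151/6)/(1/3) = 151/2; row 2: entry 0 ≤ 0; row 3: (8/3)/(1/3) = 8; row 4: entry -2/3 ≤ 0. Minimum is 8 at row 3 (a leaves); pivot element 1/3.
Pivot on row 3; the z-row RHS becomes 181/6 − (-14/3)·8 = 135/2.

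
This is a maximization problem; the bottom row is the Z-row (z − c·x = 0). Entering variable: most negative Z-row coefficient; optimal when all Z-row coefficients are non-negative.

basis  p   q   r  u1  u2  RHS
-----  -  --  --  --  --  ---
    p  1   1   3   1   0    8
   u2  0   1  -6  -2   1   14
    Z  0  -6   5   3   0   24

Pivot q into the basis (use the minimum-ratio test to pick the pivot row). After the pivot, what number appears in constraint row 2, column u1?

Ratio test on column q — row 1: 8/1 = 8; row 2: 14/1 = 14. Minimum is 8 at row 1 (p leaves); pivot element 1.
Divide row 1 by 1; eliminate column q from the other rows.
Row 2 update in column u1: -2 − 1·1 = -3.

-3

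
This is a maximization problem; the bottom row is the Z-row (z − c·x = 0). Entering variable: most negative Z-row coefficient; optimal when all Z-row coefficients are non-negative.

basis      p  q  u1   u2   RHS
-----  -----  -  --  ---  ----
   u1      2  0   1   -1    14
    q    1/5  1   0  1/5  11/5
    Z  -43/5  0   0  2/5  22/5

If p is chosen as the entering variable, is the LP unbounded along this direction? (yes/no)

no

Column p has positive entries in row(s) 1, 2, so the ratio test bounds it — not unbounded.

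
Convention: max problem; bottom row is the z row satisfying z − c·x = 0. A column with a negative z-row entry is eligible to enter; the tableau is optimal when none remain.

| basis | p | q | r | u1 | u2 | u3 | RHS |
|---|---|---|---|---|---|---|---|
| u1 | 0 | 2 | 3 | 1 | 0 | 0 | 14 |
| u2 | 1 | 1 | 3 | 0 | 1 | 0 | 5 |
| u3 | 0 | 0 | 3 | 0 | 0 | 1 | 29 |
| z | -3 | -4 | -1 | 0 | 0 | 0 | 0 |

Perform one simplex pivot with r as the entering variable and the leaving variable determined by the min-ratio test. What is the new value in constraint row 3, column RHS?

24

Ratio test on column r — row 1: 14/3 = 14/3; row 2: 5/3 = 5/3; row 3: 29/3 = 29/3. Minimum is 5/3 at row 2 (u2 leaves); pivot element 3.
Divide row 2 by 3; eliminate column r from the other rows.
Row 3 update in column RHS: 29 − 3·(5/3) = 24.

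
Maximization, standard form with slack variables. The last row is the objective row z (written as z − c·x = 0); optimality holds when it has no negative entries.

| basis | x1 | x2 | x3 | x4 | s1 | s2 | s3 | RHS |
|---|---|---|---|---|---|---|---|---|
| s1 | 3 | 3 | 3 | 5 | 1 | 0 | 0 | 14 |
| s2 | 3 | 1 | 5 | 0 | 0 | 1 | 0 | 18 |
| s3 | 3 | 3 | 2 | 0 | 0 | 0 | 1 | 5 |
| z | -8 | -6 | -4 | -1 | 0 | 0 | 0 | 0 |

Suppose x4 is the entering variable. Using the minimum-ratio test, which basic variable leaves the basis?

s1

Column x4 entries and ratios — s1: 14/5 = 14/5; s2: 0 ≤ 0, skip; s3: 0 ≤ 0, skip.
Smallest ratio is 14/5 in the row of s1, so s1 leaves.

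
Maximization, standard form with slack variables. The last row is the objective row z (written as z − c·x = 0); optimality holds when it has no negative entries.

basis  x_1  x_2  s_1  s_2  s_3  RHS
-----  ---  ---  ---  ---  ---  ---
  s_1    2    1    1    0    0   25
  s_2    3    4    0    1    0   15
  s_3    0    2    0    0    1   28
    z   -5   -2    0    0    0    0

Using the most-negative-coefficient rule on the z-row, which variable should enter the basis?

x_1

Negative z-row entries: x_1: -5, x_2: -2.
The most negative is -5 in column x_1, so x_1 enters.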